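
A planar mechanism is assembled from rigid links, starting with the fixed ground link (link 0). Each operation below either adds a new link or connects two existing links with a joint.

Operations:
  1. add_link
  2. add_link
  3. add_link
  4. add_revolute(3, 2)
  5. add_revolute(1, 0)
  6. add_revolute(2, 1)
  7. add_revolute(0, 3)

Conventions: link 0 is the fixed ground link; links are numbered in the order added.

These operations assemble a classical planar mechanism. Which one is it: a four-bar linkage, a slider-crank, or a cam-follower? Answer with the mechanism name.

links: 4 (incl. ground); joints: 4 revolute, 0 prismatic, 0 higher (cam) pair, forming one closed loop
4 links in a single 4R loop → four-bar linkage

four-bar linkage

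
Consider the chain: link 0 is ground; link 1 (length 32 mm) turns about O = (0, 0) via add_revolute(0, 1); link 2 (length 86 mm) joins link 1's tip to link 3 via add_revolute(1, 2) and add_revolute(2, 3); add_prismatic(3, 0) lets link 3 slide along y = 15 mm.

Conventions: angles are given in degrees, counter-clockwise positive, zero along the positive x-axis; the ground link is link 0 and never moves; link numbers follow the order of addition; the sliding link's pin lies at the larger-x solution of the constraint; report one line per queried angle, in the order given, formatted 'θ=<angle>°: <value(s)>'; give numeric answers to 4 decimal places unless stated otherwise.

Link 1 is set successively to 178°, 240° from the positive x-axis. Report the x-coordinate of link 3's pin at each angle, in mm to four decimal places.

geometry: r = 32 mm, L = 86 mm, e = 15 mm
θ=178°: crank pin P = (r cos θ, r sin θ) = (-31.980506, 1.116784)
θ=178°: h = r sin θ − e = 1.116784 − 15 = -13.883216
θ=178°: x = r cos θ + √(L² − h²) = -31.980506 + 84.872000 = 52.891493
θ=240°: crank pin P = (r cos θ, r sin θ) = (-16.000000, -27.712813)
θ=240°: h = r sin θ − e = -27.712813 − 15 = -42.712813
θ=240°: x = r cos θ + √(L² − h²) = -16.000000 + 74.643256 = 58.643256

θ=178°: 52.8915
θ=240°: 58.6433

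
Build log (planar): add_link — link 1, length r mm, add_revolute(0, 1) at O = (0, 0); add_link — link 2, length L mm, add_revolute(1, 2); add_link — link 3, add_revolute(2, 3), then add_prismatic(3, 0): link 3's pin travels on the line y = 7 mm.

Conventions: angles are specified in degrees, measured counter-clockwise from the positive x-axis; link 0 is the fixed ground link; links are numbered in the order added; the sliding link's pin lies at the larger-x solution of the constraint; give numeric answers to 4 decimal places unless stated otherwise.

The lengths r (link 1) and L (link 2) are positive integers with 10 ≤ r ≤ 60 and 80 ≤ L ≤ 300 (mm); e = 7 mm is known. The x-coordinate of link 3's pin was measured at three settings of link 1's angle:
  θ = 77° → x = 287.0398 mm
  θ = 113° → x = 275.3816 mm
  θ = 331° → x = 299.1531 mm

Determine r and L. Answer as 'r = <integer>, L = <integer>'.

constraint per measurement: (x − r cos θ)² + (r sin θ − e)² = L²
subtracting the θ₁ and θ₂ equations cancels the r² and L² terms:
r = (x₁² − x₂²) / (2[(x₁cos θ₁ + e sin θ₁) − (x₂cos θ₂ + e sin θ₂)]) = 19.0001 → r = 19
L² = (x₁ − r cos θ₁)² + (r sin θ₁ − e)² = 80089.0079 → L = 283.0000 → L = 283
check at θ₃=331°: x = 299.1531 (printed 299.1531) ✓

r = 19, L = 283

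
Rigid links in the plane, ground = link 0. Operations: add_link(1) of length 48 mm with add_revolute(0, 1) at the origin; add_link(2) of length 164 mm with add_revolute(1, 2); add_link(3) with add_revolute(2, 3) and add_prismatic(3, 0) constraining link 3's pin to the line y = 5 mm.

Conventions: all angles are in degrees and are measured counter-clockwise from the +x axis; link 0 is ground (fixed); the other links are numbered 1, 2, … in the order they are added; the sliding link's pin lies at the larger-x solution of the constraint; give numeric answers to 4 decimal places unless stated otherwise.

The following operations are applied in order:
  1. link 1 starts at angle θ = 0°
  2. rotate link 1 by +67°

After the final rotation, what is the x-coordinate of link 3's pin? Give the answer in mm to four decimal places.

geometry: r = 48 mm, L = 164 mm, e = 5 mm; θ starts at 0°
rotate link 1 by +67°: θ ← 0° +67° = 67°
crank pin P = (r cos θ, r sin θ) = (18.755094, 44.184233)
h = r sin θ − e = 44.184233 − 5 = 39.184233
x = r cos θ + √(L² − h²) = 18.755094 + 159.250105 = 178.005199

178.0052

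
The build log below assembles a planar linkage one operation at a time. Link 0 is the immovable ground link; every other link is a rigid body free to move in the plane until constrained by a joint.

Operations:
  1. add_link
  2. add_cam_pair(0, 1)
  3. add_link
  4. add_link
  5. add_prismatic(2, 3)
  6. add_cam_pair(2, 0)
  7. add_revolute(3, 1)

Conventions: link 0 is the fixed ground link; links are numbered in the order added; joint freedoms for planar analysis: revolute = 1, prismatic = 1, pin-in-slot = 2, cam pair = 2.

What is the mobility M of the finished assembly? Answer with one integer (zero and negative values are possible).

L=1 J1=0 J2=0
add link → L=2 J1=0 J2=0
C@0,1 dof=2 J2 → L=2 J1=0 J2=1
add link → L=3 J1=0 J2=1
add link → L=4 J1=0 J2=1
P@2,3 dof=1 J1 → L=4 J1=1 J2=1
C@2,0 dof=2 J2 → L=4 J1=1 J2=2
R@3,1 dof=1 J1 → L=4 J1=2 J2=2
M=3(L−1)−2J1−J2=3·3−2·2−2=3

M = 3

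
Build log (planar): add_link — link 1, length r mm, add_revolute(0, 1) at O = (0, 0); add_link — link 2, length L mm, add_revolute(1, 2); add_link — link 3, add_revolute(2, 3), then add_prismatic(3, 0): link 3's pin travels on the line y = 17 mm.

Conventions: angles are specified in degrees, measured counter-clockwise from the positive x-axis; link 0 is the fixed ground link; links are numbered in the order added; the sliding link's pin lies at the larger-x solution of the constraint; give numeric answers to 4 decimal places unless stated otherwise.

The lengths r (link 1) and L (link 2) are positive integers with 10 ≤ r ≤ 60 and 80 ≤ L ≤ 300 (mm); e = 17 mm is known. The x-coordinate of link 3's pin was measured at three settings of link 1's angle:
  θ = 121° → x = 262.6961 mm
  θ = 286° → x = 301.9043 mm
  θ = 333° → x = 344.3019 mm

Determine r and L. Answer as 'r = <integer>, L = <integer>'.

constraint per measurement: (x − r cos θ)² + (r sin θ − e)² = L²
subtracting the θ₁ and θ₂ equations cancels the r² and L² terms:
r = (x₁² − x₂²) / (2[(x₁cos θ₁ + e sin θ₁) − (x₂cos θ₂ + e sin θ₂)]) = 59.0000 → r = 59
L² = (x₁ − r cos θ₁)² + (r sin θ₁ − e)² = 87024.9856 → L = 295.0000 → L = 295
check at θ₃=333°: x = 344.3019 (printed 344.3019) ✓

r = 59, L = 295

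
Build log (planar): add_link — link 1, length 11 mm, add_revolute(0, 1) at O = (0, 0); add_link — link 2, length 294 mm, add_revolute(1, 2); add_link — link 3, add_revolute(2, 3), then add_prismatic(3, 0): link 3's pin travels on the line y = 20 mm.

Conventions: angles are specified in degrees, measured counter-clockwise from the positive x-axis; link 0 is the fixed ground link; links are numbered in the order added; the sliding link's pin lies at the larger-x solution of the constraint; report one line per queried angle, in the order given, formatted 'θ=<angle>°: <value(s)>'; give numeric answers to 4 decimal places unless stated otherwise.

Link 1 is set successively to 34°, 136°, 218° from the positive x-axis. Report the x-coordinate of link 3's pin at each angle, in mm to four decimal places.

geometry: r = 11 mm, L = 294 mm, e = 20 mm
θ=34°: crank pin P = (r cos θ, r sin θ) = (9.119413, 6.151122)
θ=34°: h = r sin θ − e = 6.151122 − 20 = -13.848878
θ=34°: x = r cos θ + √(L² − h²) = 9.119413 + 293.673643 = 302.793056
θ=136°: crank pin P = (r cos θ, r sin θ) = (-7.912738, 7.641242)
θ=136°: h = r sin θ − e = 7.641242 − 20 = -12.358758
θ=136°: x = r cos θ + √(L² − h²) = -7.912738 + 293.740125 = 285.827387
θ=218°: crank pin P = (r cos θ, r sin θ) = (-8.668118, -6.772276)
θ=218°: h = r sin θ − e = -6.772276 − 20 = -26.772276
θ=218°: x = r cos θ + √(L² − h²) = -8.668118 + 292.778492 = 284.110373

θ=34°: 302.7931
θ=136°: 285.8274
θ=218°: 284.1104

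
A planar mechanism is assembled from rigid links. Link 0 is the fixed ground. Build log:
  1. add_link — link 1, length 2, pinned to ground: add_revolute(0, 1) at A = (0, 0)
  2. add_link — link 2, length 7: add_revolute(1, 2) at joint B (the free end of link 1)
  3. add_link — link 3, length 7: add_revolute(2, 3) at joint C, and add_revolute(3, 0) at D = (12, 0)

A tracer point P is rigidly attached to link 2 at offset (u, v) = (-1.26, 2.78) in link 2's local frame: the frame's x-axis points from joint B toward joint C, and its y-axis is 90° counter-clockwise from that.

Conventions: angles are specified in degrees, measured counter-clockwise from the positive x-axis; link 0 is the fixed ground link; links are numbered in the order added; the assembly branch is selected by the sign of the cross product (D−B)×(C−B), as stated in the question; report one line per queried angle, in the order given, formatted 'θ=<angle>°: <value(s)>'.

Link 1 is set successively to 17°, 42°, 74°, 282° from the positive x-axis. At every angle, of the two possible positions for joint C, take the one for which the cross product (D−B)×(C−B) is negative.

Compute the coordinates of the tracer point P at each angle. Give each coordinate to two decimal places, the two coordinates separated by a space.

A=(0,0), D=(12.00,0)
θ=17°: B = A + 2.00·(cos17°, sin17°) = (1.9126, 0.5847)
θ=17°: |BD| = 10.1043
θ=17°: circle(B,7.00) ∩ circle(D,7.00): a=5.0522, h=4.8452
θ=17°:   candidates: C₊=(7.2367,5.1294) cross=48.957; C₋=(6.6759,-4.5447) cross=-48.957
θ=17°:   branch - wants cross < 0 → take C=(6.6759,-4.5447) (cross=-48.957)
θ=17°: ex = (C−B)/|BC| = (0.6805,-0.7328); ey = (0.7328,0.6805)
θ=17°: P = B + -1.26·ex + 2.78·ey = (3.0923,3.3998)
θ=42°: B = A + 2.00·(cos42°, sin42°) = (1.4863, 1.3383)
θ=42°: |BD| = 10.5985
θ=42°: circle(B,7.00) ∩ circle(D,7.00): a=5.2993, h=4.5736
θ=42°:   candidates: C₊=(7.3206,5.2061) cross=48.473; C₋=(6.1656,-3.8679) cross=-48.473
θ=42°:   branch - wants cross < 0 → take C=(6.1656,-3.8679) (cross=-48.473)
θ=42°: ex = (C−B)/|BC| = (0.6685,-0.7437); ey = (0.7437,0.6685)
θ=42°: P = B + -1.26·ex + 2.78·ey = (2.7116,4.1337)
θ=74°: B = A + 2.00·(cos74°, sin74°) = (0.5513, 1.9225)
θ=74°: |BD| = 11.6090
θ=74°: circle(B,7.00) ∩ circle(D,7.00): a=5.8045, h=3.9125
θ=74°:   candidates: C₊=(6.9236,4.8197) cross=45.420; C₋=(5.6277,-2.8972) cross=-45.420
θ=74°:   branch - wants cross < 0 → take C=(5.6277,-2.8972) (cross=-45.420)
θ=74°: ex = (C−B)/|BC| = (0.7252,-0.6885); ey = (0.6885,0.7252)
θ=74°: P = B + -1.26·ex + 2.78·ey = (1.5516,4.8061)
θ=282°: B = A + 2.00·(cos282°, sin282°) = (0.4158, -1.9563)
θ=282°: |BD| = 11.7482
θ=282°: circle(B,7.00) ∩ circle(D,7.00): a=5.8741, h=3.8072
θ=282°:   candidates: C₊=(5.5739,2.7759) cross=44.728; C₋=(6.8419,-4.7322) cross=-44.728
θ=282°:   branch - wants cross < 0 → take C=(6.8419,-4.7322) (cross=-44.728)
θ=282°: ex = (C−B)/|BC| = (0.9180,-0.3966); ey = (0.3966,0.9180)
θ=282°: P = B + -1.26·ex + 2.78·ey = (0.3616,1.0954)

θ=17°: 3.09 3.40
θ=42°: 2.71 4.13
θ=74°: 1.55 4.81
θ=282°: 0.36 1.10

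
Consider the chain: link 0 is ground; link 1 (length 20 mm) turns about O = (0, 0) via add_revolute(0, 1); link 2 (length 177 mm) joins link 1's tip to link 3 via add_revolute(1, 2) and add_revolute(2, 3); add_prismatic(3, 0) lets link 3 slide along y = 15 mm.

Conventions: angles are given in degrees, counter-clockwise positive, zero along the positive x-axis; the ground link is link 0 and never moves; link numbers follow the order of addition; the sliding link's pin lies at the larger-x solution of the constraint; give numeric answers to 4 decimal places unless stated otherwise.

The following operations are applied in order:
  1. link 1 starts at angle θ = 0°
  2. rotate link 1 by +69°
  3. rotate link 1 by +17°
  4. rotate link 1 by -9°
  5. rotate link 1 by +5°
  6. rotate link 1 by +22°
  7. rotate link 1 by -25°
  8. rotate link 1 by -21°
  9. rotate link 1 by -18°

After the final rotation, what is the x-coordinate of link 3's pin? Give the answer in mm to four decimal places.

geometry: r = 20 mm, L = 177 mm, e = 15 mm; θ starts at 0°
rotate link 1 by +69°: θ ← 0° +69° = 69°
rotate link 1 by +17°: θ ← 69° +17° = 86°
rotate link 1 by -9°: θ ← 86° -9° = 77°
rotate link 1 by +5°: θ ← 77° +5° = 82°
rotate link 1 by +22°: θ ← 82° +22° = 104°
rotate link 1 by -25°: θ ← 104° -25° = 79°
rotate link 1 by -21°: θ ← 79° -21° = 58°
rotate link 1 by -18°: θ ← 58° -18° = 40°
crank pin P = (r cos θ, r sin θ) = (15.320889, 12.855752)
h = r sin θ − e = 12.855752 − 15 = -2.144248
x = r cos θ + √(L² − h²) = 15.320889 + 176.987011 = 192.307900

192.3079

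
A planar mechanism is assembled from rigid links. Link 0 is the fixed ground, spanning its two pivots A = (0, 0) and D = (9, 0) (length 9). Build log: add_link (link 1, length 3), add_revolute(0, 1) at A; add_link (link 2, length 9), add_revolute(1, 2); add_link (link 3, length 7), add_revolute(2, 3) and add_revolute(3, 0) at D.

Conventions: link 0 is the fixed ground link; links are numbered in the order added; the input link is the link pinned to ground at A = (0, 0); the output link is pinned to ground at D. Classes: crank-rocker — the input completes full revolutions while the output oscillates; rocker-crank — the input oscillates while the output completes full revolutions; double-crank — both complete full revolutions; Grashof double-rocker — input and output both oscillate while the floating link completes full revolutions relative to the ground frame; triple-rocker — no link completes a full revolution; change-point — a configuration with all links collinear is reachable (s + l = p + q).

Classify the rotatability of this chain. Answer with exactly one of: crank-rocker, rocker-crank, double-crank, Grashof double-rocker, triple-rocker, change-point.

lengths: ground=9, input=3, coupler=9, output=7
sorted: s=3 (shortest), l=9 (longest), p+q=16
s + l = 12 vs p + q = 16
s + l < p + q (Grashof) with shortest = input link → crank-rocker

crank-rocker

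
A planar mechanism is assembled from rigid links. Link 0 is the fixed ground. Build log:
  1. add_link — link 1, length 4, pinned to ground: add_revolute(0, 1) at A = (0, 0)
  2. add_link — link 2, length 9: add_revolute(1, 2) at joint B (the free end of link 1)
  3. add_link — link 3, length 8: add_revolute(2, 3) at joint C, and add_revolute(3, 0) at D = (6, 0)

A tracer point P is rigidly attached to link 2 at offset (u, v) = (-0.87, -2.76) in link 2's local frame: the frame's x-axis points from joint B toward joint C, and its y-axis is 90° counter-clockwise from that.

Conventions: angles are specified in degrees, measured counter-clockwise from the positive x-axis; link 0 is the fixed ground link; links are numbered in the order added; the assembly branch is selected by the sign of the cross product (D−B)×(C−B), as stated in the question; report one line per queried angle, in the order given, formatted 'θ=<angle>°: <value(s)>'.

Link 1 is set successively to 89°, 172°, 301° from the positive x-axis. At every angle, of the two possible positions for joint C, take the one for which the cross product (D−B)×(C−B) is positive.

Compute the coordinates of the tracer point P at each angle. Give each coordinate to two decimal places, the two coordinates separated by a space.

A=(0,0), D=(6.00,0)
θ=89°: B = A + 4.00·(cos89°, sin89°) = (0.0698, 3.9994)
θ=89°: |BD| = 7.1528
θ=89°: circle(B,9.00) ∩ circle(D,8.00): a=4.7647, h=7.6353
θ=89°:   candidates: C₊=(8.2893,7.6654) cross=54.613; C₋=(-0.2490,-4.9950) cross=-54.613
θ=89°:   branch + wants cross > 0 → take C=(8.2893,7.6654) (cross=54.613)
θ=89°: ex = (C−B)/|BC| = (0.9133,0.4073); ey = (-0.4073,0.9133)
θ=89°: P = B + -0.87·ex + -2.76·ey = (0.3995,1.1244)
θ=172°: B = A + 4.00·(cos172°, sin172°) = (-3.9611, 0.5567)
θ=172°: |BD| = 9.9766
θ=172°: circle(B,9.00) ∩ circle(D,8.00): a=5.8403, h=6.8477
θ=172°:   candidates: C₊=(2.2522,7.0678) cross=68.317; C₋=(1.4880,-6.6062) cross=-68.317
θ=172°:   branch + wants cross > 0 → take C=(2.2522,7.0678) (cross=68.317)
θ=172°: ex = (C−B)/|BC| = (0.6904,0.7235); ey = (-0.7235,0.6904)
θ=172°: P = B + -0.87·ex + -2.76·ey = (-2.5649,-1.9781)
θ=301°: B = A + 4.00·(cos301°, sin301°) = (2.0602, -3.4287)
θ=301°: |BD| = 5.2229
θ=301°: circle(B,9.00) ∩ circle(D,8.00): a=4.2389, h=7.9393
θ=301°:   candidates: C₊=(0.0458,5.3430) cross=41.466; C₋=(10.4697,-6.6349) cross=-41.466
θ=301°:   branch + wants cross > 0 → take C=(0.0458,5.3430) (cross=41.466)
θ=301°: ex = (C−B)/|BC| = (-0.2238,0.9746); ey = (-0.9746,-0.2238)
θ=301°: P = B + -0.87·ex + -2.76·ey = (4.9449,-3.6589)

θ=89°: 0.40 1.12
θ=172°: -2.56 -1.98
θ=301°: 4.94 -3.66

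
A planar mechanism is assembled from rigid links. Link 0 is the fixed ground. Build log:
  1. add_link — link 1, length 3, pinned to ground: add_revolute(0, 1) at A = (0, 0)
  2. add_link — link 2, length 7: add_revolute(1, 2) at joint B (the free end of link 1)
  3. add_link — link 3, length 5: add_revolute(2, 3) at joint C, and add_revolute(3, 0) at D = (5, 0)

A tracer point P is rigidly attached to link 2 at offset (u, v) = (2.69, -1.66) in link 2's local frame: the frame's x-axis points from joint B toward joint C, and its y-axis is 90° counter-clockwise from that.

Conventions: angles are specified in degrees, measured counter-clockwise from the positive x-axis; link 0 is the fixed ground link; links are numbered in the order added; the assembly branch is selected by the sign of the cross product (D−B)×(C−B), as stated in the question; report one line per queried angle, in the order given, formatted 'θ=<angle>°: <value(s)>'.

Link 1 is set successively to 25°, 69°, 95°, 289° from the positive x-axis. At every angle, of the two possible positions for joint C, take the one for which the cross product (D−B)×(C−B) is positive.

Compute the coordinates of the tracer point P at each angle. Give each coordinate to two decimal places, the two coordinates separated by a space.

A=(0,0), D=(5.00,0)
θ=25°: B = A + 3.00·(cos25°, sin25°) = (2.7189, 1.2679)
θ=25°: |BD| = 2.6097
θ=25°: circle(B,7.00) ∩ circle(D,5.00): a=5.9030, h=3.7622
θ=25°:   candidates: C₊=(9.7063,1.6885) cross=9.818; C₋=(6.0508,-4.8883) cross=-9.818
θ=25°:   branch + wants cross > 0 → take C=(9.7063,1.6885) (cross=9.818)
θ=25°: ex = (C−B)/|BC| = (0.9982,0.0601); ey = (-0.0601,0.9982)
θ=25°: P = B + 2.69·ex + -1.66·ey = (5.5038,-0.2275)
θ=69°: B = A + 3.00·(cos69°, sin69°) = (1.0751, 2.8007)
θ=69°: |BD| = 4.8217
θ=69°: circle(B,7.00) ∩ circle(D,5.00): a=4.8996, h=4.9994
θ=69°:   candidates: C₊=(7.9673,4.0243) cross=24.106; C₋=(2.1594,-4.1148) cross=-24.106
θ=69°:   branch + wants cross > 0 → take C=(7.9673,4.0243) (cross=24.106)
θ=69°: ex = (C−B)/|BC| = (0.9846,0.1748); ey = (-0.1748,0.9846)
θ=69°: P = B + 2.69·ex + -1.66·ey = (4.0138,1.6365)
θ=95°: B = A + 3.00·(cos95°, sin95°) = (-0.2615, 2.9886)
θ=95°: |BD| = 6.0510
θ=95°: circle(B,7.00) ∩ circle(D,5.00): a=5.0086, h=4.8901
θ=95°:   candidates: C₊=(6.5089,4.7669) cross=29.590; C₋=(1.6784,-3.7373) cross=-29.590
θ=95°:   branch + wants cross > 0 → take C=(6.5089,4.7669) (cross=29.590)
θ=95°: ex = (C−B)/|BC| = (0.9672,0.2540); ey = (-0.2540,0.9672)
θ=95°: P = B + 2.69·ex + -1.66·ey = (2.7620,2.0664)
θ=289°: B = A + 3.00·(cos289°, sin289°) = (0.9767, -2.8366)
θ=289°: |BD| = 4.9227
θ=289°: circle(B,7.00) ∩ circle(D,5.00): a=4.8990, h=4.9999
θ=289°:   candidates: C₊=(2.0996,4.0728) cross=24.613; C₋=(7.8617,-4.1001) cross=-24.613
θ=289°:   branch + wants cross > 0 → take C=(2.0996,4.0728) (cross=24.613)
θ=289°: ex = (C−B)/|BC| = (0.1604,0.9870); ey = (-0.9870,0.1604)
θ=289°: P = B + 2.69·ex + -1.66·ey = (3.0467,-0.4477)

θ=25°: 5.50 -0.23
θ=69°: 4.01 1.64
θ=95°: 2.76 2.07
θ=289°: 3.05 -0.45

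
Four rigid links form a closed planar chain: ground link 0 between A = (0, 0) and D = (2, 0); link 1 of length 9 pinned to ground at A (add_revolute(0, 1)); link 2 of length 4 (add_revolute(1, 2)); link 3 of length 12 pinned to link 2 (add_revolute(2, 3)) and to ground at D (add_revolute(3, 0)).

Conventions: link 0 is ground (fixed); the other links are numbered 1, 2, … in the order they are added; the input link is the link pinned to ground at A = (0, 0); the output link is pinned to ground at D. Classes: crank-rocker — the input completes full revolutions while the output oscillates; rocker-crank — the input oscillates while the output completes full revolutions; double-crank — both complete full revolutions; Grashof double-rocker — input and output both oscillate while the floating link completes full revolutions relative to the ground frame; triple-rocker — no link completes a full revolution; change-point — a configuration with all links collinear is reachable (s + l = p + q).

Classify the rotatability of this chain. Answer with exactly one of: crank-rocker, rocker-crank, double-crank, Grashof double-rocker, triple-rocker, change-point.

lengths: ground=2, input=9, coupler=4, output=12
sorted: s=2 (shortest), l=12 (longest), p+q=13
s + l = 14 vs p + q = 13
s + l > p + q → non-Grashof → no link fully rotates → triple-rocker

triple-rocker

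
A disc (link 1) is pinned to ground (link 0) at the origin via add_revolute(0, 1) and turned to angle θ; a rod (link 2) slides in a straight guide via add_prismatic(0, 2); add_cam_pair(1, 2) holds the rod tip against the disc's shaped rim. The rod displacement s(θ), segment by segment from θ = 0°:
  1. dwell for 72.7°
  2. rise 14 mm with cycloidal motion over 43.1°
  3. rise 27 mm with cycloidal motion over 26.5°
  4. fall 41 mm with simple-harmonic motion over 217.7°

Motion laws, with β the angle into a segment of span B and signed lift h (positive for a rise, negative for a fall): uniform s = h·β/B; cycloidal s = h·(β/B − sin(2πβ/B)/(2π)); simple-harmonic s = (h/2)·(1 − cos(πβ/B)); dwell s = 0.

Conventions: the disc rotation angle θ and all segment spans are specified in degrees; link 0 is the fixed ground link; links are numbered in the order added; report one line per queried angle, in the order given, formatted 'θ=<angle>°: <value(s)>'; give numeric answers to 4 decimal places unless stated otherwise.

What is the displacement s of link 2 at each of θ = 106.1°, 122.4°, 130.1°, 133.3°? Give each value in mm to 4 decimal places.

segment 1 (0° to 72.7°, dwell): s unchanged at 0.0000
θ = 106.1° falls in segment 2 (72.7° to 115.8°, cycloidal, h = 14): β = 106.1 − 72.7 = 33.4°, B = 43.1°; Δs = 14·(0.7749 − sin(2π·0.7749)/(2π)) = 13.0501; s = 0.0000 + 13.0501 = 13.0501
segment 2 (72.7° to 115.8°, cycloidal, h = 14) is passed completely: s = 0.0000 + (14) = 14.0000
θ = 122.4° falls in segment 3 (115.8° to 142.3°, cycloidal, h = 27): β = 122.4 − 115.8 = 6.6°, B = 26.5°; Δs = 27·(0.2491 − sin(2π·0.2491)/(2π)) = 2.4274; s = 14.0000 + 2.4274 = 16.4274
θ = 130.1° falls in segment 3 (115.8° to 142.3°, cycloidal, h = 27): β = 130.1 − 115.8 = 14.3°, B = 26.5°; Δs = 27·(0.5396 − sin(2π·0.5396)/(2π)) = 15.6286; s = 14.0000 + 15.6286 = 29.6286
θ = 133.3° falls in segment 3 (115.8° to 142.3°, cycloidal, h = 27): β = 133.3 − 115.8 = 17.5°, B = 26.5°; Δs = 27·(0.6604 − sin(2π·0.6604)/(2π)) = 21.4639; s = 14.0000 + 21.4639 = 35.4639

θ=106.1°: 13.0501
θ=122.4°: 16.4274
θ=130.1°: 29.6286
θ=133.3°: 35.4639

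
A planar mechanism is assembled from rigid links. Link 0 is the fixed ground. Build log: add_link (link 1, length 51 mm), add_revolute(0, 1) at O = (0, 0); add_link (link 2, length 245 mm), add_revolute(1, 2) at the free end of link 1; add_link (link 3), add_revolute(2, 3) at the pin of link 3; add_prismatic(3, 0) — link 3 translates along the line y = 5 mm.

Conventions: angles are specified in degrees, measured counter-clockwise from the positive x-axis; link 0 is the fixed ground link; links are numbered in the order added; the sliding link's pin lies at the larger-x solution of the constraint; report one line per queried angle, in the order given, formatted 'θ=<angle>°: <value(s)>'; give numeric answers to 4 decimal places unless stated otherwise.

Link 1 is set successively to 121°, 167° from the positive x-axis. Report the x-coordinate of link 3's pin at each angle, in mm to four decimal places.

geometry: r = 51 mm, L = 245 mm, e = 5 mm
θ=121°: crank pin P = (r cos θ, r sin θ) = (-26.266942, 43.715532)
θ=121°: h = r sin θ − e = 43.715532 − 5 = 38.715532
θ=121°: x = r cos θ + √(L² − h²) = -26.266942 + 241.921697 = 215.654755
θ=167°: crank pin P = (r cos θ, r sin θ) = (-49.692873, 11.472504)
θ=167°: h = r sin θ − e = 11.472504 − 5 = 6.472504
θ=167°: x = r cos θ + √(L² − h²) = -49.692873 + 244.914489 = 195.221615

θ=121°: 215.6548
θ=167°: 195.2216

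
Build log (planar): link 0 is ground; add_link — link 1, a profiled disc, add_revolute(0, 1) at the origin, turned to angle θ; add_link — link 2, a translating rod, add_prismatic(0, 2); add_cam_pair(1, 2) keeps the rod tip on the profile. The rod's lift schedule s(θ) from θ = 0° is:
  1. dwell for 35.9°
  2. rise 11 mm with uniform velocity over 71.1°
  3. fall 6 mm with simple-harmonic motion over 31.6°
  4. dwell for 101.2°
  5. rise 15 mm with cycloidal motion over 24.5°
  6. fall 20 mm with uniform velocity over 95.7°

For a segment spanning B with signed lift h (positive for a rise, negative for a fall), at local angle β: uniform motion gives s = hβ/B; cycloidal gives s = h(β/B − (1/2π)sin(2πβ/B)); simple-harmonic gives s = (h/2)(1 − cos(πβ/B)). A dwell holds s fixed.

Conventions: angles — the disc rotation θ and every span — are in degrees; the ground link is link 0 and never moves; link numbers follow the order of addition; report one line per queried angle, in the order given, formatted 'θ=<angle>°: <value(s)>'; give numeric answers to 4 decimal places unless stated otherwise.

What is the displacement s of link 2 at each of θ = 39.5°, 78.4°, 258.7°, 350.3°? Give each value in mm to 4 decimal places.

seg 1 [0°–35.9°] dwell: s stays 0.0000
seg 2 [35.9°–107°] uniform, h=11: θ=39.5° here. β=3.6, B=71.1. 11·3.6/71.1 = 0.5570 → s = 0.5570
seg 2 [35.9°–107°] uniform, h=11: θ=78.4° here. β=42.5, B=71.1. 11·42.5/71.1 = 6.5752 → s = 6.5752
seg 2 [35.9°–107°] uniform, h=11: full span → s += 11 → s = 11.0000
seg 3 [107°–138.6°] simple-harmonic, h=-6: full span → s += -6 → s = 5.0000
seg 4 [138.6°–239.8°] dwell: s stays 5.0000
seg 5 [239.8°–264.3°] cycloidal, h=15: θ=258.7° here. β=18.9, B=24.5. 15·(0.7714 − sin(2π·0.7714)/(2π)) = 13.9371 → s = 18.9371
seg 5 [239.8°–264.3°] cycloidal, h=15: full span → s += 15 → s = 20.0000
seg 6 [264.3°–360°] uniform, h=-20: θ=350.3° here. β=86, B=95.7. -20·86/95.7 = -17.9728 → s = 2.0272

θ=39.5°: 0.5570
θ=78.4°: 6.5752
θ=258.7°: 18.9371
θ=350.3°: 2.0272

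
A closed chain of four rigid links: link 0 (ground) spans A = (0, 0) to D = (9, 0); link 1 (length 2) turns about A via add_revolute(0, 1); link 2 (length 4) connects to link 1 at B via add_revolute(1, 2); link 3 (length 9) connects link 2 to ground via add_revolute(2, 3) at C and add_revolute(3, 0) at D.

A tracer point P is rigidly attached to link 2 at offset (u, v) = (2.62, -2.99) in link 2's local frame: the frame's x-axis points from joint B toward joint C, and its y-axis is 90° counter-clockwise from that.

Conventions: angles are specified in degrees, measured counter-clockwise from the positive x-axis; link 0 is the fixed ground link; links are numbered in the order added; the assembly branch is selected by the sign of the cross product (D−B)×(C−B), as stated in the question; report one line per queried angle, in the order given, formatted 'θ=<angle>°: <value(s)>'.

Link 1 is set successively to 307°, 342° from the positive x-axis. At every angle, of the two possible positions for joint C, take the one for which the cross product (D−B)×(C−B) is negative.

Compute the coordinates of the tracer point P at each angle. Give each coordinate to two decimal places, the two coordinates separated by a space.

A=(0,0), D=(9.00,0)
θ=307°: B = A + 2.00·(cos307°, sin307°) = (1.2036, -1.5973)
θ=307°: |BD| = 7.9583
θ=307°: circle(B,4.00) ∩ circle(D,9.00): a=-0.1046, h=3.9986
θ=307°:   candidates: C₊=(0.2986,2.2990) cross=31.822; C₋=(1.9037,-5.5355) cross=-31.822
θ=307°:   branch - wants cross < 0 → take C=(1.9037,-5.5355) (cross=-31.822)
θ=307°: ex = (C−B)/|BC| = (0.1750,-0.9846); ey = (0.9846,0.1750)
θ=307°: P = B + 2.62·ex + -2.99·ey = (-1.2817,-4.7001)
θ=342°: B = A + 2.00·(cos342°, sin342°) = (1.9021, -0.6180)
θ=342°: |BD| = 7.1247
θ=342°: circle(B,4.00) ∩ circle(D,9.00): a=-0.9992, h=3.8732
θ=342°:   candidates: C₊=(0.5707,3.1539) cross=27.595; C₋=(1.2427,-4.5633) cross=-27.595
θ=342°:   branch - wants cross < 0 → take C=(1.2427,-4.5633) (cross=-27.595)
θ=342°: ex = (C−B)/|BC| = (-0.1649,-0.9863); ey = (0.9863,-0.1649)
θ=342°: P = B + 2.62·ex + -2.99·ey = (-1.4789,-2.7092)

θ=307°: -1.28 -4.70
θ=342°: -1.48 -2.71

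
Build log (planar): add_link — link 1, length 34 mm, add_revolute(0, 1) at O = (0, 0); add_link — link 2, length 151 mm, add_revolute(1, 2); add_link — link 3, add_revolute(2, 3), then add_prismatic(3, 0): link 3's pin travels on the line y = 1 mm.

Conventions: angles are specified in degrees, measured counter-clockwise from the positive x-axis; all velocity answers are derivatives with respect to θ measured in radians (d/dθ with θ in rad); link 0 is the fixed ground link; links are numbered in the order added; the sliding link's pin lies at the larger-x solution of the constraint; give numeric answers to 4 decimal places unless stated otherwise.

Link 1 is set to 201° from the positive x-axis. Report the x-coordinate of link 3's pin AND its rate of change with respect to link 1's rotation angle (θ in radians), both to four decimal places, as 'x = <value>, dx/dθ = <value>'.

geometry: r = 34 mm, L = 151 mm, e = 1 mm
crank pin P = (r cos θ, r sin θ) = (-31.741735, -12.184510)
h = r sin θ − e = -12.184510 − 1 = -13.184510
x = r cos θ + √(L² − h²) = -31.741735 + 150.423298 = 118.681564
dx/dθ = −r sin θ − h·r cos θ/√(L² − h²) (θ in radians; h = -13.184510) = 9.402367

x = 118.6816, dx/dθ = 9.4024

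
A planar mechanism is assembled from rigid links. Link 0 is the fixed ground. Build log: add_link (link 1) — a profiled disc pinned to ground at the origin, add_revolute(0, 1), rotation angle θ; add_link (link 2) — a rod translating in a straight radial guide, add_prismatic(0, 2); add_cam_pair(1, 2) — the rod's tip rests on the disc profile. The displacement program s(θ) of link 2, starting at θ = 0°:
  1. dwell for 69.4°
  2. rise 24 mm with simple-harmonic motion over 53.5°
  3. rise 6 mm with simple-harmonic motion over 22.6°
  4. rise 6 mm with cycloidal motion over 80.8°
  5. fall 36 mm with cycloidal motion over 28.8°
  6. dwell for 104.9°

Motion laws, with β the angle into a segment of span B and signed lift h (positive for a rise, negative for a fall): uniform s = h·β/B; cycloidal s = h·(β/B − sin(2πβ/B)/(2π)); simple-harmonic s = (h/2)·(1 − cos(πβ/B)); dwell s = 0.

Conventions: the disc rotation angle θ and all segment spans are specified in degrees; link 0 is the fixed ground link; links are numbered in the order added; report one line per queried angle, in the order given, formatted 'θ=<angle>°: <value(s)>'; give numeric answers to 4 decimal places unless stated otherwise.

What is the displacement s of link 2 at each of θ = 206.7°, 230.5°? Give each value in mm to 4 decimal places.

seg 1 [0°–69.4°] dwell: s stays 0.0000
seg 2 [69.4°–122.9°] simple-harmonic, h=24: full span → s += 24 → s = 24.0000
seg 3 [122.9°–145.5°] simple-harmonic, h=6: full span → s += 6 → s = 30.0000
seg 4 [145.5°–226.3°] cycloidal, h=6: θ=206.7° here. β=61.2, B=80.8. 6·(0.7574 − sin(2π·0.7574)/(2π)) = 5.4984 → s = 35.4984
seg 4 [145.5°–226.3°] cycloidal, h=6: full span → s += 6 → s = 36.0000
seg 5 [226.3°–255.1°] cycloidal, h=-36: θ=230.5° here. β=4.2, B=28.8. -36·(0.1458 − sin(2π·0.1458)/(2π)) = -0.7044 → s = 35.2956

θ=206.7°: 35.4984
θ=230.5°: 35.2956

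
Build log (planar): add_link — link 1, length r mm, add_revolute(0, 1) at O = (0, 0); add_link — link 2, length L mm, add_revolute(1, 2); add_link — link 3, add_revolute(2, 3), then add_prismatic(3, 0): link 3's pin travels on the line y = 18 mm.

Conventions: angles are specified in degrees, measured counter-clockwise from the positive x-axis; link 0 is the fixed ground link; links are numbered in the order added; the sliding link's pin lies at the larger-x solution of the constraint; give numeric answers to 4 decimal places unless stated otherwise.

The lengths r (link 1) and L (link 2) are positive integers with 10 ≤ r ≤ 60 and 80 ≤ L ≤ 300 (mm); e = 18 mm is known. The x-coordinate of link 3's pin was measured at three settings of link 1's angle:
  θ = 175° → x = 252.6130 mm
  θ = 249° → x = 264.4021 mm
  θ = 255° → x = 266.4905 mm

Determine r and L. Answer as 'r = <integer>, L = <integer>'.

constraint per measurement: (x − r cos θ)² + (r sin θ − e)² = L²
subtracting the θ₁ and θ₂ equations cancels the r² and L² terms:
r = (x₁² − x₂²) / (2[(x₁cos θ₁ + e sin θ₁) − (x₂cos θ₂ + e sin θ₂)]) = 22.0001 → r = 22
L² = (x₁ − r cos θ₁)² + (r sin θ₁ − e)² = 75624.9766 → L = 275.0000 → L = 275
check at θ₃=255°: x = 266.4905 (printed 266.4905) ✓

r = 22, L = 275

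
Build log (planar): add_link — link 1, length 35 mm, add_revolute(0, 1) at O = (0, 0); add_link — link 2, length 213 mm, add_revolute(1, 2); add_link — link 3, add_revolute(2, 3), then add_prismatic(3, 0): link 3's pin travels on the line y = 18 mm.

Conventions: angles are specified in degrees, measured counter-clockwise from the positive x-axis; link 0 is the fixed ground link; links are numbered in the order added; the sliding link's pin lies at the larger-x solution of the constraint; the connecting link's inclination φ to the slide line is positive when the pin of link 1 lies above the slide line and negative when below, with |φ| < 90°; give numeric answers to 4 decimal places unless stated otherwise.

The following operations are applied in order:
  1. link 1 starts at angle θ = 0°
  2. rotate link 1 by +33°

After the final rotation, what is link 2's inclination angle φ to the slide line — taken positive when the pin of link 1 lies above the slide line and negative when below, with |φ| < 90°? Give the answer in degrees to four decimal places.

geometry: r = 35 mm, L = 213 mm, e = 18 mm; θ starts at 0°
rotate link 1 by +33°: θ ← 0° +33° = 33°
h = r sin θ − e = 19.062366 − 18 = 1.062366
sin φ = h / L = 1.062366 / 213 = 0.00498763
φ = arcsin(0.00498763) = 0.285772°

0.2858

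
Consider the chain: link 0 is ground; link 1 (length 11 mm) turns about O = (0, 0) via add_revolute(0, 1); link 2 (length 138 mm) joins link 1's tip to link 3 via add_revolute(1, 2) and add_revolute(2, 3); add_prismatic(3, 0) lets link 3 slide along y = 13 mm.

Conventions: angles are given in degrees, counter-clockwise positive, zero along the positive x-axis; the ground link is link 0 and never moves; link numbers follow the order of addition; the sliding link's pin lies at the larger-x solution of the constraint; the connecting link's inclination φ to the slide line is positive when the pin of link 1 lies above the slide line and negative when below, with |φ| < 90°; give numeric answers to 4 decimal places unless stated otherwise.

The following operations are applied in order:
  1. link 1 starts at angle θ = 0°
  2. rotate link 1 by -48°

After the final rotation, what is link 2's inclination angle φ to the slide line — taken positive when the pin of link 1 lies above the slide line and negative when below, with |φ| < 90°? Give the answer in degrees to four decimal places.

geometry: r = 11 mm, L = 138 mm, e = 13 mm; θ starts at 0°
rotate link 1 by -48°: θ ← 0° -48° = -48°
h = r sin θ − e = -8.174593 − 13 = -21.174593
sin φ = h / L = -21.174593 / 138 = -0.15343908
φ = arcsin(-0.15343908) = -8.826279°

-8.8263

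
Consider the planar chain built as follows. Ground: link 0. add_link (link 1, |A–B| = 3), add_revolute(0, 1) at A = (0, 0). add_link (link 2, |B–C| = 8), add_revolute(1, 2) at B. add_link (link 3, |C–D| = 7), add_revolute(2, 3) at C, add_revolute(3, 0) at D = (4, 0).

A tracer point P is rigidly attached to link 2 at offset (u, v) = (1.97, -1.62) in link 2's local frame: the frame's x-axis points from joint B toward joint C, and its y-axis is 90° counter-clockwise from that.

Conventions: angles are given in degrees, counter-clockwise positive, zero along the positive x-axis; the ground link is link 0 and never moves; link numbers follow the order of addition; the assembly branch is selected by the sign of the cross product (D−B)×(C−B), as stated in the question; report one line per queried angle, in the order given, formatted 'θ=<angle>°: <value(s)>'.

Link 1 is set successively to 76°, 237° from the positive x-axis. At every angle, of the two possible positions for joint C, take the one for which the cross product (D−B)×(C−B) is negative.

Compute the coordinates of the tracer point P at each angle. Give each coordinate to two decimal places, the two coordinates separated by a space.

A=(0,0), D=(4.00,0)
θ=76°: B = A + 3.00·(cos76°, sin76°) = (0.7258, 2.9109)
θ=76°: |BD| = 4.3811
θ=76°: circle(B,8.00) ∩ circle(D,7.00): a=3.9024, h=6.9836
θ=76°:   candidates: C₊=(8.2824,5.5373) cross=30.596; C₋=(-0.9978,-4.9012) cross=-30.596
θ=76°:   branch - wants cross < 0 → take C=(-0.9978,-4.9012) (cross=-30.596)
θ=76°: ex = (C−B)/|BC| = (-0.2154,-0.9765); ey = (0.9765,-0.2154)
θ=76°: P = B + 1.97·ex + -1.62·ey = (-1.2806,1.3362)
θ=237°: B = A + 3.00·(cos237°, sin237°) = (-1.6339, -2.5160)
θ=237°: |BD| = 6.1702
θ=237°: circle(B,8.00) ∩ circle(D,7.00): a=4.3006, h=6.7457
θ=237°:   candidates: C₊=(-0.4578,5.3971) cross=41.622; C₋=(5.0436,-6.9218) cross=-41.622
θ=237°:   branch - wants cross < 0 → take C=(5.0436,-6.9218) (cross=-41.622)
θ=237°: ex = (C−B)/|BC| = (0.8347,-0.5507); ey = (0.5507,0.8347)
θ=237°: P = B + 1.97·ex + -1.62·ey = (-0.8817,-4.9531)

θ=76°: -1.28 1.34
θ=237°: -0.88 -4.95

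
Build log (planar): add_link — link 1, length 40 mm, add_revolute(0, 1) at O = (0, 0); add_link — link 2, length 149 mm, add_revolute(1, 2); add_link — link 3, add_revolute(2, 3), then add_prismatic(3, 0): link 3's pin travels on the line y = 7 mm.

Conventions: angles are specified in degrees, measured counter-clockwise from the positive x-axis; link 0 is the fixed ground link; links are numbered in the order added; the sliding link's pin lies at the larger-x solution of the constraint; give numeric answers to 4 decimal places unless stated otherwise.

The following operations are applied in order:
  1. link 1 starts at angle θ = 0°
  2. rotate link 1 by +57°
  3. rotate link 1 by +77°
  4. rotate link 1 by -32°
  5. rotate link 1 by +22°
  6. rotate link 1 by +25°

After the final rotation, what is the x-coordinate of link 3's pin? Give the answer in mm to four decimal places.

geometry: r = 40 mm, L = 149 mm, e = 7 mm; θ starts at 0°
rotate link 1 by +57°: θ ← 0° +57° = 57°
rotate link 1 by +77°: θ ← 57° +77° = 134°
rotate link 1 by -32°: θ ← 134° -32° = 102°
rotate link 1 by +22°: θ ← 102° +22° = 124°
rotate link 1 by +25°: θ ← 124° +25° = 149°
crank pin P = (r cos θ, r sin θ) = (-34.286692, 20.601523)
h = r sin θ − e = 20.601523 − 7 = 13.601523
x = r cos θ + √(L² − h²) = -34.286692 + 148.377891 = 114.091199

114.0912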